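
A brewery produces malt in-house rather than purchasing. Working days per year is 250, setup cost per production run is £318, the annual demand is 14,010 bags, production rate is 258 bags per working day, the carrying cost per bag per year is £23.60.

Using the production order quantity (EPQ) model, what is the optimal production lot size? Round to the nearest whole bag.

694 bags

Daily demand d = 14,010/250 = 56.040; p = 258; 1 − d/p = 0.78279
EPQ = √(2DS / (H(1 − d/p)))
    = √(2 × 14,010 × 318 / (23.6 × 0.78279)) ≈ 694.49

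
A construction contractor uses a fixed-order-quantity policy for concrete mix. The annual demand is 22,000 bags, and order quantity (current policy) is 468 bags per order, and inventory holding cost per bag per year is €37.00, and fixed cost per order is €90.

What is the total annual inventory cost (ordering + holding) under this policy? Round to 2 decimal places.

€12,888.77

Ordering: D/Q × S = 22,000/468 × €90 = €4,230.77
Holding:  Q/2 × H = 468/2 × €37 = €8,658.00
Total = €4,230.77 + €8,658.00 = €12,888.77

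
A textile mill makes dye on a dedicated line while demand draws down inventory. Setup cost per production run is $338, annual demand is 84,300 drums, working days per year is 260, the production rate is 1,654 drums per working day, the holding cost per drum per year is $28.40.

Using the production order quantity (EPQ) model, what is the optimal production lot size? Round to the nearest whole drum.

Daily demand d = 84,300/260 = 324.231; p = 1654; 1 − d/p = 0.80397
EPQ = √(2DS / (H(1 − d/p)))
    = √(2 × 84,300 × 338 / (28.4 × 0.80397)) ≈ 1,579.82

1,580 drums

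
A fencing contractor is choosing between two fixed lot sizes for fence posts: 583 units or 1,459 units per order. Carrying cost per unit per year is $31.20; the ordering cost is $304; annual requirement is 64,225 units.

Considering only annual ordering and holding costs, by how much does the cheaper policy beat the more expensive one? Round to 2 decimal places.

$6,441.89

For each Q, cost = (D/Q)·S + (Q/2)·H.
TC(583) = (64,225/583)×304 + (583/2)×31.2 = $42,584.34
TC(1,459) = (64,225/1,459)×304 + (1,459/2)×31.2 = $36,142.44
Lots of 1,459 are cheaper by $6,441.89.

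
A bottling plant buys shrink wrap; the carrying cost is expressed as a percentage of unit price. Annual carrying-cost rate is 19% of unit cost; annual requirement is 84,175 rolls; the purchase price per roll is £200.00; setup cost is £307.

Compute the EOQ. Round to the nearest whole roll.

H = i·C = 0.19 × £200 = £38.0000 per roll-year
Q* = √(2·D·S / H) = √(2·84,175·307 / 38) = √1,360,090.8 ≈ 1,166.23

1,166 rolls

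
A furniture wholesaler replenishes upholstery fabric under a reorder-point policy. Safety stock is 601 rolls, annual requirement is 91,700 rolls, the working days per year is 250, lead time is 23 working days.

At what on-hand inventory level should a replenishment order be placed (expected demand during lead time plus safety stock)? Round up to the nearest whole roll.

9,038 rolls

Daily demand d = 91,700 / 250 = 366.800 rolls/day
Demand during lead time = 366.800 × 23 = 8,436.40
Reorder point = 8,436.40 + 601 = 9,037.40 → round up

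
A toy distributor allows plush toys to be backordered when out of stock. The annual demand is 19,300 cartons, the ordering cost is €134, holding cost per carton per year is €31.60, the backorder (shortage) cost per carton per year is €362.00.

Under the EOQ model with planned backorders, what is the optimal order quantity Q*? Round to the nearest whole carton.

422 cartons

Basic EOQ = √(2·19,300·134/31.6) = 404.578
Backorder adjustment √((H+b)/b) = √((31.6+362)/362) = 1.0427
Q* = 404.578 × 1.0427 ≈ 421.87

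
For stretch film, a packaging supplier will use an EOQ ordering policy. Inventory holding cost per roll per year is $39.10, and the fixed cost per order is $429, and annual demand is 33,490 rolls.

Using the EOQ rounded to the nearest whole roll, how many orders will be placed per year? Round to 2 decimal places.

2DS/H = 2·33,490·429/39.1 = 734,895.65
EOQ = √734,895.65 ≈ 857.26 → Q = 857
N = D/Q = 33,490/857 ≈ 39.078 orders/yr

39.08 orders per year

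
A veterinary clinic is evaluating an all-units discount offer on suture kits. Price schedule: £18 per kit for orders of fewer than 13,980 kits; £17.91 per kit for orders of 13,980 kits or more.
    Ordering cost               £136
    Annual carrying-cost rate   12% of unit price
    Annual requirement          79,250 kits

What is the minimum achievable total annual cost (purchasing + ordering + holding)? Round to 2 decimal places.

£1,433,323.56

H₁ = 12%×£18 = £2.1600;  H₂ = 12%×£17.91 = £2.1492
EOQ₁ = √(2×79,250×136/2.1600) = 3,159.06  (< 13,980, feasible at tier 1)
EOQ₂ = √(2×79,250×136/2.1492) = 3,166.98  (< 13,980 → use Q = 13,980 at tier-2 price)
TC(tier 1 (EOQ₁), Q≈3,159.1) = £1,433,323.56
TC(tier 2, Q≈13,980.0) = £1,435,161.37
Minimum at tier 1 (EOQ₁): £1,433,323.56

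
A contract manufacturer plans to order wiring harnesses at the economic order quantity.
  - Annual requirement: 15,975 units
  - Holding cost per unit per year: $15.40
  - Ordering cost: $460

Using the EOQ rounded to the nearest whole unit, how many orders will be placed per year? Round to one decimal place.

16.4 orders per year

Optimal lot size Q* = (2 × 15,975 × $460 / $15.4)^½ ≈ 976.91 → Q = 977
N = D/Q = 15,975/977 ≈ 16.351 orders/yr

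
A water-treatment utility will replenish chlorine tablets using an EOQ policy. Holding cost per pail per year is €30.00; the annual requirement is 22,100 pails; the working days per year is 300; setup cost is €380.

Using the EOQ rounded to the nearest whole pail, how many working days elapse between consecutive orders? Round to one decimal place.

10.2 days

EOQ = √(2DS/H) = √(2 × 22,100 × 380 / 30)
    = √(559,866.67) ≈ 748.24 → Q = 748 pails
Cycle time = (working days × Q)/D = (300 × 748) / 22,100 = 10.154 days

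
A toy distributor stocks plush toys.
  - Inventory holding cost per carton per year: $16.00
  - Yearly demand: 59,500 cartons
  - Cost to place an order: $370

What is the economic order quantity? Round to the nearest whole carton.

1,659 cartons

2DS/H = 2·59,500·370/16 = 2,751,875.00
EOQ = √2,751,875.00 ≈ 1,658.88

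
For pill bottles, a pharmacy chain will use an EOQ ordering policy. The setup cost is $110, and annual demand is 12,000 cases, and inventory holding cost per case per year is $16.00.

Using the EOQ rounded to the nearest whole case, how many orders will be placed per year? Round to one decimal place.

Optimal lot size Q* = (2 × 12,000 × $110 / $16)^½ ≈ 406.20 → Q = 406
Orders per year = D/Q = 12,000 / 406 = 29.557

29.6 orders per year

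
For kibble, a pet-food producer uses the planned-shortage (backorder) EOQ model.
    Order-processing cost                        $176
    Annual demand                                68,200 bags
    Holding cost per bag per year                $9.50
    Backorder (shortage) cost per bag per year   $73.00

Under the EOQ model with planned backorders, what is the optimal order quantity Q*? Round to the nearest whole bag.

Basic EOQ = √(2·68,200·176/9.5) = 1,589.651
Backorder adjustment √((H+b)/b) = √((9.5+73)/73) = 1.0631
Q* = 1,589.651 × 1.0631 ≈ 1,689.92

1,690 bags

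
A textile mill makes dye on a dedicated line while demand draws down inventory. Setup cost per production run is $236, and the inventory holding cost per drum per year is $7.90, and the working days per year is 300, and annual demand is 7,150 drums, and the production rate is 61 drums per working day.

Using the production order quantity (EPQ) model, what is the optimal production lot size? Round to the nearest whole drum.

837 drums

Daily demand d = 7,150/300 = 23.833; p = 61; 1 − d/p = 0.60929
EPQ = √(2DS / (H(1 − d/p)))
    = √(2 × 7,150 × 236 / (7.9 × 0.60929)) ≈ 837.33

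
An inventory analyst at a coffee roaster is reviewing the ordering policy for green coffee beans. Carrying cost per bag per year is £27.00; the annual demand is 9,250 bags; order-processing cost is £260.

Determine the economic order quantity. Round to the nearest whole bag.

422 bags

2DS/H = 2·9,250·260/27 = 178,148.15
EOQ = √178,148.15 ≈ 422.08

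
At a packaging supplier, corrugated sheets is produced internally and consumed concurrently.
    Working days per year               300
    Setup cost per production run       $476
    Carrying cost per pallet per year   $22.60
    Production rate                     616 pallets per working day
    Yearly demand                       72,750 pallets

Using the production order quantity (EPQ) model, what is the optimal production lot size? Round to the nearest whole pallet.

Daily demand d = 72,750/300 = 242.500; p = 616; 1 − d/p = 0.60633
EPQ = √(2DS / (H(1 − d/p)))
    = √(2 × 72,750 × 476 / (22.6 × 0.60633)) ≈ 2,248.15

2,248 pallets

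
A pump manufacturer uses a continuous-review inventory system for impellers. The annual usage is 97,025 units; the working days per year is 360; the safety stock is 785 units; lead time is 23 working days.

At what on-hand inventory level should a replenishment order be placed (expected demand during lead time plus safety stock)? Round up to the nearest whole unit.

Daily demand d = 97,025 / 360 = 269.514 units/day
Demand during lead time = 269.514 × 23 = 6,198.82
Reorder point = 6,198.82 + 785 = 6,983.82 → round up

6,984 units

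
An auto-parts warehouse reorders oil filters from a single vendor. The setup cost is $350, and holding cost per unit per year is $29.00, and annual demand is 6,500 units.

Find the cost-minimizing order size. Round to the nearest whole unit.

Optimal lot size Q* = (2 × 6,500 × $350 / $29)^½ ≈ 396.10

396 units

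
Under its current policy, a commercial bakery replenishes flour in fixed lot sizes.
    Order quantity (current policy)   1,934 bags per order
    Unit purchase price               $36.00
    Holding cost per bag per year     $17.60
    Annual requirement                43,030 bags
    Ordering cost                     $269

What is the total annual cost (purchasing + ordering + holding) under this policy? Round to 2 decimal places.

$1,572,084.24

Ordering: D/Q × S = 43,030/1,934 × $269 = $5,985.04
Holding:  Q/2 × H = 1,934/2 × $17.6 = $17,019.20
Purchase cost = D·C = 43,030 × 36 = $1,549,080.00
Total = $5,985.04 + $17,019.20 + $1,549,080.00 = $1,572,084.24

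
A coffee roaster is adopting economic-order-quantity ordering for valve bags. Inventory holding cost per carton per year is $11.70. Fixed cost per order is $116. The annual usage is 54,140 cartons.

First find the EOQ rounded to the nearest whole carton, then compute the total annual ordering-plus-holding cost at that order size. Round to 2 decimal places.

Optimal lot size Q* = (2 × 54,140 × $116 / $11.7)^½ ≈ 1,036.12 → Q = 1,036 cartons
Ordering: D/Q × S = 54,140/1,036 × $116 = $6,062.01
Holding:  Q/2 × H = 1,036/2 × $11.7 = $6,060.60
Total = $6,062.01 + $6,060.60 = $12,122.61

$12,122.61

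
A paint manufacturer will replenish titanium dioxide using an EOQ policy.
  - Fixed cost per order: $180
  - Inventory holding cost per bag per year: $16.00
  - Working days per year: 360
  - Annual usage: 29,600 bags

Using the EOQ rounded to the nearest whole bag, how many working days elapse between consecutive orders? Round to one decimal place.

Q* = √(2·D·S / H) = √(2·29,600·180 / 16) = √666,000.0 ≈ 816.09 → Q = 816 bags
T = Q/D × 360 days = 816/29,600 × 360 = 9.924 days

9.9 days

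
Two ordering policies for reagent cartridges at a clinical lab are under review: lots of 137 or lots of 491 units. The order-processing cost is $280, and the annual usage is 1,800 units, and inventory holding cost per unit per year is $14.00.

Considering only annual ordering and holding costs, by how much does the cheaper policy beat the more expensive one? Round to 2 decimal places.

Annual cost at Q: ordering D·S/Q plus holding Q·H/2.
TC(137) = (1,800/137)×280 + (137/2)×14 = $4,637.83
TC(491) = (1,800/491)×280 + (491/2)×14 = $4,463.48
Lots of 491 are cheaper by $174.36.

$174.36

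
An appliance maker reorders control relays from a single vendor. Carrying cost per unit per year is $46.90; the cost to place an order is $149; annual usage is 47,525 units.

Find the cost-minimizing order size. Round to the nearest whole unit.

550 units

Q* = √(2·D·S / H) = √(2·47,525·149 / 46.9) = √301,971.2 ≈ 549.52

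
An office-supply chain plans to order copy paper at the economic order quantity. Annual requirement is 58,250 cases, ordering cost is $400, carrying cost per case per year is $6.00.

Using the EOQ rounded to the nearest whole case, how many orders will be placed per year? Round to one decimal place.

20.9 orders per year

Q* = √(2·D·S / H) = √(2·58,250·400 / 6) = √7,766,666.7 ≈ 2,786.87 → Q = 2,787
N = D/Q = 58,250/2,787 ≈ 20.901 orders/yr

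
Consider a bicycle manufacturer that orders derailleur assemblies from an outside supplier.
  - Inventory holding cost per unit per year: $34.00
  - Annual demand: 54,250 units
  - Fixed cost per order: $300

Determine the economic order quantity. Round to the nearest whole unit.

Optimal lot size Q* = (2 × 54,250 × $300 / $34)^½ ≈ 978.44

978 units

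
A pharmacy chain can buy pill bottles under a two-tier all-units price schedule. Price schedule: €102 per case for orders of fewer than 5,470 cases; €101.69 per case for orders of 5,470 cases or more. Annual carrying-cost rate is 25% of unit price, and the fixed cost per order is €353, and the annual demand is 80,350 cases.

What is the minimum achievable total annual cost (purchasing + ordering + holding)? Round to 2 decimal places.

€8,233,733.42

H₁ = 25%×€102 = €25.5000;  H₂ = 25%×€101.69 = €25.4225
EOQ₁ = √(2×80,350×353/25.5000) = 1,491.51  (< 5,470, feasible at tier 1)
EOQ₂ = √(2×80,350×353/25.4225) = 1,493.78  (< 5,470 → use Q = 5,470 at tier-2 price)
TC(tier 1 (EOQ₁), Q≈1,491.5) = €8,233,733.42
TC(tier 2, Q≈5,470.0) = €8,245,507.33
Minimum at tier 1 (EOQ₁): €8,233,733.42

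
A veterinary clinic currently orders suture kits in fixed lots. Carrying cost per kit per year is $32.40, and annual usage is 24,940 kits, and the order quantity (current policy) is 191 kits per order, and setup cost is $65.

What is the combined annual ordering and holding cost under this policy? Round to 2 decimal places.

$11,581.63

Annual ordering cost = (D/Q)·S = (24,940/191) × 65 = $8,487.43
Annual holding cost  = (Q/2)·H = (191/2) × 32.4 = $3,094.20
Total = $8,487.43 + $3,094.20 = $11,581.63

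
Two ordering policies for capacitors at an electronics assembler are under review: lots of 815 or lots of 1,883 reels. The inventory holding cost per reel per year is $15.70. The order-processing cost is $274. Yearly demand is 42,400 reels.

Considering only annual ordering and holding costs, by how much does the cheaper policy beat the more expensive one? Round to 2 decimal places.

$298.81

TC(Q) = (D/Q)S + (Q/2)H
TC(815) = (42,400/815)×274 + (815/2)×15.7 = $20,652.47
TC(1,883) = (42,400/1,883)×274 + (1,883/2)×15.7 = $20,951.28
Cheaper: Q = 815.  Difference = $298.81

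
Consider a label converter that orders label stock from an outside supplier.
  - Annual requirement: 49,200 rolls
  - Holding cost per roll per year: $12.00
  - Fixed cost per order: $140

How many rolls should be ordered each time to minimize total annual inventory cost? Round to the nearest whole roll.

2DS/H = 2·49,200·140/12 = 1,148,000.00
EOQ = √1,148,000.00 ≈ 1,071.45

1,071 rolls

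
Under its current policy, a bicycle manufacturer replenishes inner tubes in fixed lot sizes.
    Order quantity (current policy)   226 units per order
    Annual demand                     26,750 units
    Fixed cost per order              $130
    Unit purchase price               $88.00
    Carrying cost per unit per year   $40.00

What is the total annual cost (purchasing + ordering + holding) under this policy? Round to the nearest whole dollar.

$2,373,907

Annual ordering cost = (D/Q)·S = (26,750/226) × 130 = $15,387.17
Annual holding cost  = (Q/2)·H = (226/2) × 40 = $4,520.00
Purchase cost = D·C = 26,750 × 88 = $2,354,000.00
Total = $15,387.17 + $4,520.00 + $2,354,000.00 = $2,373,907.17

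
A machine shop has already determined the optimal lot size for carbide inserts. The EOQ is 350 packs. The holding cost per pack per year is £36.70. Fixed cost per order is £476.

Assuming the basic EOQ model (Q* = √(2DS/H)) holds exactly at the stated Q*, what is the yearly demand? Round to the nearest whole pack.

4,722 packs per year

Since Q* = (2DS/H)^½, squaring gives Q*²·H = 2DS.
D = Q²H / (2S) = 350² × 36.7 / (2 × 476) = 4,722.43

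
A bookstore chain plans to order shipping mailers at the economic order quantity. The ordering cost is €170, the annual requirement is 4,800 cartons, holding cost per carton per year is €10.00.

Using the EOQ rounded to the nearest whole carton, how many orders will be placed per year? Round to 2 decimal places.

Q* = √(2·D·S / H) = √(2·4,800·170 / 10) = √163,200.0 ≈ 403.98 → Q = 404
N = D/Q = 4,800/404 ≈ 11.881 orders/yr

11.88 orders per year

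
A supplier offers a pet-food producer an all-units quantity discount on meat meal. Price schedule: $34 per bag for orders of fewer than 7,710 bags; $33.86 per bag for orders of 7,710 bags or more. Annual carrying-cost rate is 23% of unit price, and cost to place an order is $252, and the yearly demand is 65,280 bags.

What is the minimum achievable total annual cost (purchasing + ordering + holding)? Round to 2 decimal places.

H₁ = 23%×$34 = $7.8200;  H₂ = 23%×$33.86 = $7.7878
EOQ₁ = √(2×65,280×252/7.8200) = 2,051.17  (< 7,710, feasible at tier 1)
EOQ₂ = √(2×65,280×252/7.7878) = 2,055.41  (< 7,710 → use Q = 7,710 at tier-2 price)
TC(tier 1 (EOQ₁), Q≈2,051.2) = $2,235,560.16
TC(tier 2, Q≈7,710.0) = $2,242,536.43
Minimum at tier 1 (EOQ₁): $2,235,560.16

$2,235,560.16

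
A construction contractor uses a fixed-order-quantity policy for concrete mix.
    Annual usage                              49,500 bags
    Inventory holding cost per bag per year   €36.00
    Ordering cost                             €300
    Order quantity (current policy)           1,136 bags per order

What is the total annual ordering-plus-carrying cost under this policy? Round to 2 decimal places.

Ordering: D/Q × S = 49,500/1,136 × €300 = €13,072.18
Holding:  Q/2 × H = 1,136/2 × €36 = €20,448.00
Total = €13,072.18 + €20,448.00 = €33,520.18

€33,520.18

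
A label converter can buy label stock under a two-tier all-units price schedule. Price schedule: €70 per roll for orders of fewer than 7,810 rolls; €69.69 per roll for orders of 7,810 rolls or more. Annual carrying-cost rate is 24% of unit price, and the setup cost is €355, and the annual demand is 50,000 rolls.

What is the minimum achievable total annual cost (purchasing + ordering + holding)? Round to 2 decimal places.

H₁ = 24%×€70 = €16.8000;  H₂ = 24%×€69.69 = €16.7256
EOQ₁ = √(2×50,000×355/16.8000) = 1,453.65  (< 7,810, feasible at tier 1)
EOQ₂ = √(2×50,000×355/16.7256) = 1,456.88  (< 7,810 → use Q = 7,810 at tier-2 price)
TC(tier 1 (EOQ₁), Q≈1,453.6) = €3,524,421.30
TC(tier 2, Q≈7,810.0) = €3,552,086.20
Minimum at tier 1 (EOQ₁): €3,524,421.30

€3,524,421.30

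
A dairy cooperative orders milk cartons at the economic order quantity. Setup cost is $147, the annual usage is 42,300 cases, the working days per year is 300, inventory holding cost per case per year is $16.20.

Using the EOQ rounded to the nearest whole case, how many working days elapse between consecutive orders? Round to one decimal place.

6.2 days

Q* = √(2·D·S / H) = √(2·42,300·147 / 16.2) = √767,666.7 ≈ 876.17 → Q = 876 cases
T = Q/D × 300 days = 876/42,300 × 300 = 6.213 days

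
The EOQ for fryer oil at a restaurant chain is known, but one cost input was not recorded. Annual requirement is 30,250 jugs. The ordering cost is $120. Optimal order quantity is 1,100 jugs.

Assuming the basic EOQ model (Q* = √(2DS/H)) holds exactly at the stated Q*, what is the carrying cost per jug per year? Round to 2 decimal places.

EOQ relation: Q² = 2DS/H, so rearrange for the unknown.
H = 2DS / Q² = 2 × 30,250 × 120 / 1,100² = 6.0000

$6.00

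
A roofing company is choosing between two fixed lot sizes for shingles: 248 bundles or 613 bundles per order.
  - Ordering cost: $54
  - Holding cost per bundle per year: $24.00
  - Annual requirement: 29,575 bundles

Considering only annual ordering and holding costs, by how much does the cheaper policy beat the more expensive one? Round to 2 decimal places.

For each Q, cost = (D/Q)·S + (Q/2)·H.
TC(248) = (29,575/248)×54 + (248/2)×24 = $9,415.72
TC(613) = (29,575/613)×54 + (613/2)×24 = $9,961.30
|ΔTC| = |$9,415.72 − $9,961.30| = $545.58

$545.58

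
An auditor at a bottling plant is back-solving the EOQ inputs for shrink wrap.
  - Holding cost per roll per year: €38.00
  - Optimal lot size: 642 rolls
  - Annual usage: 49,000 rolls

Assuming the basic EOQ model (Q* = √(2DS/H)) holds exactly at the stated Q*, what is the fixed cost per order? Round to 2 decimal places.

Since Q* = (2DS/H)^½, squaring gives Q*²·H = 2DS.
S = Q²H / (2D) = 642² × 38 / (2 × 49,000) = 159.8187

€159.82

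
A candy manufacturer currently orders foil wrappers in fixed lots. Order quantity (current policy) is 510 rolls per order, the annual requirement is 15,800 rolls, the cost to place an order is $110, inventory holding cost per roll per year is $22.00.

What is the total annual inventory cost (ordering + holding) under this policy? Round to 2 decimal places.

Ordering: D/Q × S = 15,800/510 × $110 = $3,407.84
Holding:  Q/2 × H = 510/2 × $22 = $5,610.00
Total = $3,407.84 + $5,610.00 = $9,017.84

$9,017.84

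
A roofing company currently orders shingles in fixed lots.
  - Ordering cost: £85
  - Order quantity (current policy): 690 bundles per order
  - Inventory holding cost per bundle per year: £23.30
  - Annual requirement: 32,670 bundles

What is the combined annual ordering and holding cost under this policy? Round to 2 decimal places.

£12,063.07

Annual ordering cost = (D/Q)·S = (32,670/690) × 85 = £4,024.57
Annual holding cost  = (Q/2)·H = (690/2) × 23.3 = £8,038.50
Total = £4,024.57 + £8,038.50 = £12,063.07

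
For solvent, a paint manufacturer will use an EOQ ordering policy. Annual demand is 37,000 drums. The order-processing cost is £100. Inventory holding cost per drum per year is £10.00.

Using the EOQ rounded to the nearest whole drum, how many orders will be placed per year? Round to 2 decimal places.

2DS/H = 2·37,000·100/10 = 740,000.00
EOQ = √740,000.00 ≈ 860.23 → Q = 860
N = D/Q = 37,000/860 ≈ 43.023 orders/yr

43.02 orders per year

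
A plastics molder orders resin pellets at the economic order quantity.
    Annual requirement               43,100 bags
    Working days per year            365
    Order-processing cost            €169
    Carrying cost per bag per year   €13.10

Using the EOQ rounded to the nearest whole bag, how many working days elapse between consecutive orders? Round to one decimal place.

8.9 days

Q* = √(2·D·S / H) = √(2·43,100·169 / 13.1) = √1,112,045.8 ≈ 1,054.54 → Q = 1,055 bags
Cycle time = (working days × Q)/D = (365 × 1,055) / 43,100 = 8.934 days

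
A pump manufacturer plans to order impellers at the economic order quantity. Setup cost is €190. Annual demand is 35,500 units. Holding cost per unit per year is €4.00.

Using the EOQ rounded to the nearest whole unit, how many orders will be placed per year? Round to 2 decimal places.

19.34 orders per year

Optimal lot size Q* = (2 × 35,500 × €190 / €4)^½ ≈ 1,836.44 → Q = 1,836
Orders per year = D/Q = 35,500 / 1,836 = 19.336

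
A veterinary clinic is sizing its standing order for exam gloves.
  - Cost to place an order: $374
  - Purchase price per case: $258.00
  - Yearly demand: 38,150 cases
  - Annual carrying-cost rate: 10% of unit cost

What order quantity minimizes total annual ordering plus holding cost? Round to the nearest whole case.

Carrying cost H = $258 × 10% = $25.8000/case/yr
EOQ = √(2DS/H) = √(2 × 38,150 × 374 / 25.8)
    = √(1,106,054.26) ≈ 1,051.69

1,052 cases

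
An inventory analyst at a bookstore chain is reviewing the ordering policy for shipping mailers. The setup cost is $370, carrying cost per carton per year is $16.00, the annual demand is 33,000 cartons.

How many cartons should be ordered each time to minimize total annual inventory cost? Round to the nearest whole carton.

2DS/H = 2·33,000·370/16 = 1,526,250.00
EOQ = √1,526,250.00 ≈ 1,235.41

1,235 cartons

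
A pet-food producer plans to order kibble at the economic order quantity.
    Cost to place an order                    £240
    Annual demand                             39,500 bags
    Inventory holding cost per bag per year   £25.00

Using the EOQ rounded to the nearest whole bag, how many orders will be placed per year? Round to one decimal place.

45.4 orders per year

2DS/H = 2·39,500·240/25 = 758,400.00
EOQ = √758,400.00 ≈ 870.86 → Q = 871
N = D/Q = 39,500/871 ≈ 45.350 orders/yr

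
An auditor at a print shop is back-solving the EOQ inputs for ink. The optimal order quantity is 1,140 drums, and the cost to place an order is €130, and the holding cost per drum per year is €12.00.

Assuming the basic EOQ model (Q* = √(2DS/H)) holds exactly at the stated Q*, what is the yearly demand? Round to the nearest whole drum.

59,982 drums per year

EOQ relation: Q² = 2DS/H, so rearrange for the unknown.
D = Q²H / (2S) = 1,140² × 12 / (2 × 130) = 59,981.54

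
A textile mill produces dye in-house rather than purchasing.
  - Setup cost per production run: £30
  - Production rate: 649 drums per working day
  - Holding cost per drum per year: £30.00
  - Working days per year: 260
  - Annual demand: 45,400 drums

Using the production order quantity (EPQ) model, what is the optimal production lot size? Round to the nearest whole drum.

352 drums

Daily demand d = 45,400/260 = 174.615; p = 649; 1 − d/p = 0.73095
EPQ = √(2DS / (H(1 − d/p)))
    = √(2 × 45,400 × 30 / (30 × 0.73095)) ≈ 352.45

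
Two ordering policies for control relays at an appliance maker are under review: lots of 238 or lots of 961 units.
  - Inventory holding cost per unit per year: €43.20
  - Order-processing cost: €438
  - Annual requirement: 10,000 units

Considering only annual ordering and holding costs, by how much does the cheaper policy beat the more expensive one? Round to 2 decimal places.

€1,771.19

For each Q, cost = (D/Q)·S + (Q/2)·H.
TC(238) = (10,000/238)×438 + (238/2)×43.2 = €23,544.16
TC(961) = (10,000/961)×438 + (961/2)×43.2 = €25,315.35
|ΔTC| = |€23,544.16 − €25,315.35| = €1,771.19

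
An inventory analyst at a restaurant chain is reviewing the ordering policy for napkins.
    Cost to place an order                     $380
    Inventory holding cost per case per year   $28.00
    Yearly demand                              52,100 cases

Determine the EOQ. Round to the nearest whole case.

EOQ = √(2DS/H) = √(2 × 52,100 × 380 / 28)
    = √(1,414,142.86) ≈ 1,189.18

1,189 cases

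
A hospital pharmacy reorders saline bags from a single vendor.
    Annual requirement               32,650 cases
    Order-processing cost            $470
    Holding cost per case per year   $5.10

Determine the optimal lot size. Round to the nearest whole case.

2DS/H = 2·32,650·470/5.1 = 6,017,843.14
EOQ = √6,017,843.14 ≈ 2,453.13

2,453 cases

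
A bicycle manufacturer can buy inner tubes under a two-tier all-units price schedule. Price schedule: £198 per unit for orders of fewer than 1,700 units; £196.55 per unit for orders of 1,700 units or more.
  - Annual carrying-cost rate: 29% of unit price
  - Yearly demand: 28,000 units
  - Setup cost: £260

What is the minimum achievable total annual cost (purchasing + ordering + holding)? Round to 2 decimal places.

£5,556,131.93

H₁ = 29%×£198 = £57.4200;  H₂ = 29%×£196.55 = £56.9995
EOQ₁ = √(2×28,000×260/57.4200) = 503.56  (< 1,700, feasible at tier 1)
EOQ₂ = √(2×28,000×260/56.9995) = 505.41  (< 1,700 → use Q = 1,700 at tier-2 price)
TC(tier 1 (EOQ₁), Q≈503.6) = £5,572,914.27
TC(tier 2, Q≈1,700.0) = £5,556,131.93
Minimum at tier 2: £5,556,131.93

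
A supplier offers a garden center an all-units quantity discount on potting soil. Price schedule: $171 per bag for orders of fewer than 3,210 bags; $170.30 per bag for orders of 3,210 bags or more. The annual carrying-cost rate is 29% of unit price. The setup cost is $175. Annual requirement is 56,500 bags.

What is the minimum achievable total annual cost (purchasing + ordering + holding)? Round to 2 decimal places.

$9,692,815.21

H₁ = 29%×$171 = $49.5900;  H₂ = 29%×$170.30 = $49.3870
EOQ₁ = √(2×56,500×175/49.5900) = 631.48  (< 3,210, feasible at tier 1)
EOQ₂ = √(2×56,500×175/49.3870) = 632.78  (< 3,210 → use Q = 3,210 at tier-2 price)
TC(tier 1 (EOQ₁), Q≈631.5) = $9,692,815.21
TC(tier 2, Q≈3,210.0) = $9,704,296.35
Minimum at tier 1 (EOQ₁): $9,692,815.21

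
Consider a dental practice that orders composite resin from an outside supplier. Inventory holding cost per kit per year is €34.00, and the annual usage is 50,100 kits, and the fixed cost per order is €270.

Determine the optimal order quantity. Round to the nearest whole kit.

EOQ = √(2DS/H) = √(2 × 50,100 × 270 / 34)
    = √(795,705.88) ≈ 892.02

892 kits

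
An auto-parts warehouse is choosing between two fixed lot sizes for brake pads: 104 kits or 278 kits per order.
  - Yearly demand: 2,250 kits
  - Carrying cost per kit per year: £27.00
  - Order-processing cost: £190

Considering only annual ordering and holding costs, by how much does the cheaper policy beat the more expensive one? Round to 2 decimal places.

£223.81

TC(Q) = (D/Q)S + (Q/2)H
TC(104) = (2,250/104)×190 + (104/2)×27 = £5,514.58
TC(278) = (2,250/278)×190 + (278/2)×27 = £5,290.77
|ΔTC| = |£5,514.58 − £5,290.77| = £223.81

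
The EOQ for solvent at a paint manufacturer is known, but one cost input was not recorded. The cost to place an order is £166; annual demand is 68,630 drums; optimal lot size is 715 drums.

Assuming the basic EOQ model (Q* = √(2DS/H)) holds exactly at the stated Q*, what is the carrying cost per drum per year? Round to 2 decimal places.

£44.57

From Q* = √(2DS/H) ⇒ Q*² = 2DS/H.
H = 2DS / Q² = 2 × 68,630 × 166 / 715² = 44.5697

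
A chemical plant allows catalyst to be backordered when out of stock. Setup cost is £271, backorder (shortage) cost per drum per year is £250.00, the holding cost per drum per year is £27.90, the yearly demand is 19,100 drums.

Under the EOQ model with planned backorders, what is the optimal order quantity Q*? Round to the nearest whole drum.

Basic EOQ = √(2·19,100·271/27.9) = 609.136
Backorder adjustment √((H+b)/b) = √((27.9+250)/250) = 1.0543
Q* = 609.136 × 1.0543 ≈ 642.23

642 drums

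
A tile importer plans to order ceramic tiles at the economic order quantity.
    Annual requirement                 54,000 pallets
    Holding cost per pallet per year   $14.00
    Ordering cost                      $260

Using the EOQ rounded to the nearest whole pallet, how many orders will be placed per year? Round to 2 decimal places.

38.14 orders per year

Optimal lot size Q* = (2 × 54,000 × $260 / $14)^½ ≈ 1,416.23 → Q = 1,416
N = D/Q = 54,000/1,416 ≈ 38.136 orders/yr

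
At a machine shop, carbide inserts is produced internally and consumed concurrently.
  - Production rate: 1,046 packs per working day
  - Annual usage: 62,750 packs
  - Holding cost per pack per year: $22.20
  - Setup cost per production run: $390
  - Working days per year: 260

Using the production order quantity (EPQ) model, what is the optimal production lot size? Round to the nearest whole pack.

d = 62,750/260 = 241.3462 packs/day;  effective holding cost H(1 − d/p) = 22.2·(1 − 241.3462/1046) = 17.07774
Q* = √(2DS / H_eff) = √(2·62,750·390 / 17.07774) ≈ 1,692.93

1,693 packs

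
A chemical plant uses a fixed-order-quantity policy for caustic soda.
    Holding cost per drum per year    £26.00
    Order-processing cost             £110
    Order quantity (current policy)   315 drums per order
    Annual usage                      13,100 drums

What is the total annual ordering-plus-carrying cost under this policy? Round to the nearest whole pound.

£8,670

Orders/yr = 13,100/315 = 41.587; ordering cost = 41.587 × £110 = £4,574.60
Average inventory = 315/2 = 157.5; holding cost = 157.5 × £26 = £4,095.00
Total = £4,574.60 + £4,095.00 = £8,669.60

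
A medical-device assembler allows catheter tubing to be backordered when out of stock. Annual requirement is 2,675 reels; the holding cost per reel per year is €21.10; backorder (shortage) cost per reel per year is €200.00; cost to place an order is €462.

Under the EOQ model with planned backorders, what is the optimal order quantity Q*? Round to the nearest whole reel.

Q* = √(2DS/H) · √((H + b)/b)
   = √(2 × 2,675 × 462 / 21.1) · √((21.1 + 200) / 200)
   = 342.260 × 1.0514 ≈ 359.86

360 reels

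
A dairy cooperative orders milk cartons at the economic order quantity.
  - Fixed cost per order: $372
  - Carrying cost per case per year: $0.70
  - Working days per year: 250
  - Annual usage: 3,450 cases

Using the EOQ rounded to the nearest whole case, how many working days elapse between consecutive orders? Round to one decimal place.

138.8 days

2DS/H = 2·3,450·372/0.7 = 3,666,857.14
EOQ = √3,666,857.14 ≈ 1,914.90 → Q = 1,915 cases
T = Q/D × 250 days = 1,915/3,450 × 250 = 138.768 days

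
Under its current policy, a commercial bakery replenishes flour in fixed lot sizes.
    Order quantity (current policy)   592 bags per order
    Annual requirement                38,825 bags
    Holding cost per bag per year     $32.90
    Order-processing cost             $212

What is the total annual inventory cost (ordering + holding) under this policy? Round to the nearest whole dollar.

Annual ordering cost = (D/Q)·S = (38,825/592) × 212 = $13,903.55
Annual holding cost  = (Q/2)·H = (592/2) × 32.9 = $9,738.40
Total = $13,903.55 + $9,738.40 = $23,641.95

$23,642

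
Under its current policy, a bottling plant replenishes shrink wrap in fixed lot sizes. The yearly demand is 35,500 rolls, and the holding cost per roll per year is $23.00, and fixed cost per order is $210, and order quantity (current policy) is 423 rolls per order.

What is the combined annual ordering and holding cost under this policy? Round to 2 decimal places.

$22,488.61

Orders/yr = 35,500/423 = 83.924; ordering cost = 83.924 × $210 = $17,624.11
Average inventory = 423/2 = 211.5; holding cost = 211.5 × $23 = $4,864.50
Total = $17,624.11 + $4,864.50 = $22,488.61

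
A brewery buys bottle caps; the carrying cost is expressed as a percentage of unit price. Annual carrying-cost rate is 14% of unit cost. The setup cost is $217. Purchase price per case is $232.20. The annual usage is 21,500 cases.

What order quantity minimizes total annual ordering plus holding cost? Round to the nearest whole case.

Carrying cost H = $232.2 × 14% = $32.5080/case/yr
EOQ = √(2DS/H) = √(2 × 21,500 × 217 / 32.508)
    = √(287,037.04) ≈ 535.76

536 cases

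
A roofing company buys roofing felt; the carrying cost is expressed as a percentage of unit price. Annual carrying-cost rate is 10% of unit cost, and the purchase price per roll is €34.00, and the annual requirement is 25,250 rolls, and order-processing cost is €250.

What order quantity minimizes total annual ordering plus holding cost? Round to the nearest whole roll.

1,927 rolls

Holding cost per roll per year: H = 10% × €34 = €3.4000
Q* = √(2·D·S / H) = √(2·25,250·250 / 3.4) = √3,713,235.3 ≈ 1,926.98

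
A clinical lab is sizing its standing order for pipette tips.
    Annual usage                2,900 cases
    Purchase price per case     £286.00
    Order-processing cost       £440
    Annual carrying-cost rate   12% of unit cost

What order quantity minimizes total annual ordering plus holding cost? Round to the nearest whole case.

273 cases

Carrying cost H = £286 × 12% = £34.3200/case/yr
2DS/H = 2·2,900·440/34.32 = 74,358.97
EOQ = √74,358.97 ≈ 272.69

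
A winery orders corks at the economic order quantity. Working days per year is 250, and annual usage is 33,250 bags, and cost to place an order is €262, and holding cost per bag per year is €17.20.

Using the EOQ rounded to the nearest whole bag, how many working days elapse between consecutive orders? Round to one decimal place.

EOQ = √(2DS/H) = √(2 × 33,250 × 262 / 17.2)
    = √(1,012,965.12) ≈ 1,006.46 → Q = 1,006 bags
Days between orders = 250 / (D/Q) = 250 / 33.052 ≈ 7.564

7.6 days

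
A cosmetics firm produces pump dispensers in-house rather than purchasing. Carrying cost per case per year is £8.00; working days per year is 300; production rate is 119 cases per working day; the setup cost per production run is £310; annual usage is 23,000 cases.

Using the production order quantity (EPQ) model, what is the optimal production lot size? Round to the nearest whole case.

2,238 cases

d = 23,000/300 = 76.6667 cases/day;  effective holding cost H(1 − d/p) = 8·(1 − 76.6667/119) = 2.84594
Q* = √(2DS / H_eff) = √(2·23,000·310 / 2.84594) ≈ 2,238.45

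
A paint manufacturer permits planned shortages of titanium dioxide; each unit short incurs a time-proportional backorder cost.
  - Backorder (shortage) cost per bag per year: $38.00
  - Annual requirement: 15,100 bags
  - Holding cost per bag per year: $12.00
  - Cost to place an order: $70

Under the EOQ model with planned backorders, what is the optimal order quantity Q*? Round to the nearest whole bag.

Basic EOQ = √(2·15,100·70/12) = 419.722
Backorder adjustment √((H+b)/b) = √((12+38)/38) = 1.1471
Q* = 419.722 × 1.1471 ≈ 481.45

481 bags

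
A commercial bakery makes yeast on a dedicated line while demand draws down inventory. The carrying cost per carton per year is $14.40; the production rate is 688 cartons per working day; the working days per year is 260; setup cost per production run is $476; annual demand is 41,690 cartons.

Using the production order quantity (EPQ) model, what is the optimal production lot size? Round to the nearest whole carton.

1,896 cartons

d = 41,690/260 = 160.3462 cartons/day;  effective holding cost H(1 − d/p) = 14.4·(1 − 160.3462/688) = 11.04392
Q* = √(2DS / H_eff) = √(2·41,690·476 / 11.04392) ≈ 1,895.71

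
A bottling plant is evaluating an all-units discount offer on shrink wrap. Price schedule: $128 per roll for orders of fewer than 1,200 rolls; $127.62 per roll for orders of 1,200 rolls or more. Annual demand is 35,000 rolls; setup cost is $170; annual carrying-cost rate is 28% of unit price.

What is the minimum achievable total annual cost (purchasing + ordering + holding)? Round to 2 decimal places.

H₁ = 28%×$128 = $35.8400;  H₂ = 28%×$127.62 = $35.7336
EOQ₁ = √(2×35,000×170/35.8400) = 576.22  (< 1,200, feasible at tier 1)
EOQ₂ = √(2×35,000×170/35.7336) = 577.08  (< 1,200 → use Q = 1,200 at tier-2 price)
TC(tier 1 (EOQ₁), Q≈576.2) = $4,500,651.78
TC(tier 2, Q≈1,200.0) = $4,493,098.49
Minimum at tier 2: $4,493,098.49

$4,493,098.49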